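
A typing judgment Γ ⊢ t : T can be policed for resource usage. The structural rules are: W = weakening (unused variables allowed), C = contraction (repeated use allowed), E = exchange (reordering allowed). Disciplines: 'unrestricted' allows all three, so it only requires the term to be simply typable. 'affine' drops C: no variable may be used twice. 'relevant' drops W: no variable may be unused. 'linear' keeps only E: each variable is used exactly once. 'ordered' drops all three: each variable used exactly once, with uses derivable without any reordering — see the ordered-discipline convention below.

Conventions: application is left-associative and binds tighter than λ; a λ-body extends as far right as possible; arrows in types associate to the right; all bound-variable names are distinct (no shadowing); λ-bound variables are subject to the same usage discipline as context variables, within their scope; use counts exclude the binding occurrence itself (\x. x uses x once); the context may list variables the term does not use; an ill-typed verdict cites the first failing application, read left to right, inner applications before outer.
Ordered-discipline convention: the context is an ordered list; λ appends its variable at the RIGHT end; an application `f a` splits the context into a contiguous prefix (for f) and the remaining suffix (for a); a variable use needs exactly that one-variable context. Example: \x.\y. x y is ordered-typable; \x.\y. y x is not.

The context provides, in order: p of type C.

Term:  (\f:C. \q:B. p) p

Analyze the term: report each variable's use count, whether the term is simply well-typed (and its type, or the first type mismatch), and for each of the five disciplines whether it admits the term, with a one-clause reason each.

use counts: p=2, f [bound]=0, q [bound]=0
use order (left to right): p, p
typing: well-typed — term : B → C
ordered: ✗, uses contraction: p ×2; f, q never used (weakening)
linear: ✗, uses contraction: p ×2; f, q never used (weakening)
affine: ✗, uses contraction: p ×2
relevant: ✗, f, q never used (weakening)
unrestricted: ✓, simply typable at B → C; W, C, E all held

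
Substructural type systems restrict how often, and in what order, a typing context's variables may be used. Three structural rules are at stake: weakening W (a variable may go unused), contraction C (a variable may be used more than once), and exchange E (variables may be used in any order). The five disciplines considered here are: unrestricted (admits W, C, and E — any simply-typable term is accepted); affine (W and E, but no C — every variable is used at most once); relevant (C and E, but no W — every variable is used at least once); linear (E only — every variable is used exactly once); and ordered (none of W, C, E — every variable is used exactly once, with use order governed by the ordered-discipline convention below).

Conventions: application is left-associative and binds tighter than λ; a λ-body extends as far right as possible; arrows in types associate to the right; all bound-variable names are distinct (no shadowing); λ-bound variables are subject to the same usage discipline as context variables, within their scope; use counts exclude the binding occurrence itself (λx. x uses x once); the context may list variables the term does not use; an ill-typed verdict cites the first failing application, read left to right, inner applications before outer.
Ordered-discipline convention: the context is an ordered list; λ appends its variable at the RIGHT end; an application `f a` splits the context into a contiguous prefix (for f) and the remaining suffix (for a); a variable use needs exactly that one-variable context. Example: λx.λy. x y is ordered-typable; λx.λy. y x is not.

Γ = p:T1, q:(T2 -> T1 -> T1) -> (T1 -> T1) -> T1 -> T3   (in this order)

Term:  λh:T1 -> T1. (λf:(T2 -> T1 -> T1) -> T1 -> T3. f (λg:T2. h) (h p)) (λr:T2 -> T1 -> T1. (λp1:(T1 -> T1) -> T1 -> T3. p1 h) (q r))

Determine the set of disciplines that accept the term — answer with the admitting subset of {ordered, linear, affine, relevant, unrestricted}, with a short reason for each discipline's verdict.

accepted by: unrestricted
use counts: p: 1×, q: 1×, h [bound]: 3×, f [bound]: 1×, g [bound]: 0×, r [bound]: 1×, p1 [bound]: 1×
use order (left to right): f, h, h, p, p1, h, q, r
typing: the term checks, with type (T1 -> T1) -> T3
ordered: ✗, uses contraction: h ×3; g never used (weakening)
linear: ✗, uses contraction: h ×3; g never used (weakening)
affine: ✗, uses contraction: h ×3
relevant: ✗, g never used (weakening)
unrestricted: ✓, type-checks ((T1 -> T1) -> T3) and nothing is barred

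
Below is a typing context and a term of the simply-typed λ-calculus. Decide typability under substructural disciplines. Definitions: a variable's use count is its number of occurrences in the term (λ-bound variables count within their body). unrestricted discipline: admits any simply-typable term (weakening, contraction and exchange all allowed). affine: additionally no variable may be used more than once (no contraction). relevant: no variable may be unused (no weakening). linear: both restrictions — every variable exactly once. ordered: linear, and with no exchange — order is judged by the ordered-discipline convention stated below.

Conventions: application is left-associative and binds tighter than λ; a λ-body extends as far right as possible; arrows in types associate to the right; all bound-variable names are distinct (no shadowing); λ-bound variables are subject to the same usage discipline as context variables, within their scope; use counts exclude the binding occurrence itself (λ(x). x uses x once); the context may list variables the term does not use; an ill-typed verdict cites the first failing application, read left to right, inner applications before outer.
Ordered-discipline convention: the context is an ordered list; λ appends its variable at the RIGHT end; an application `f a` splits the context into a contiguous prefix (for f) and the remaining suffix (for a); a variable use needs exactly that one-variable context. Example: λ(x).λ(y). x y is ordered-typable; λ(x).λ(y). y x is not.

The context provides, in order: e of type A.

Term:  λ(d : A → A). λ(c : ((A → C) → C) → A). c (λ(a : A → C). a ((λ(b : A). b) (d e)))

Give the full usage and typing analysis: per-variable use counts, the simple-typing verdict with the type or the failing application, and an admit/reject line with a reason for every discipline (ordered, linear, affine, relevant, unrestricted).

variable uses: e=1, d (bound)=1, c (bound)=1, a (bound)=1, b (bound)=1
left-to-right use order: c, a, b, d, e
typing: well-typed at (A → A) → (((A → C) → C) → A) → A
ordered: ✗ — no ordered split (uses run c, a, b, d, e)
linear: ✓ — exactly-once usage across e, d, c, a, b
affine: ✓ — no duplicate uses among e, d, c, a, b
relevant: ✓ — none of e, d, c, a, b goes unused
unrestricted: ✓ — typability at (A → A) → (((A → C) → C) → A) → A is all that's needed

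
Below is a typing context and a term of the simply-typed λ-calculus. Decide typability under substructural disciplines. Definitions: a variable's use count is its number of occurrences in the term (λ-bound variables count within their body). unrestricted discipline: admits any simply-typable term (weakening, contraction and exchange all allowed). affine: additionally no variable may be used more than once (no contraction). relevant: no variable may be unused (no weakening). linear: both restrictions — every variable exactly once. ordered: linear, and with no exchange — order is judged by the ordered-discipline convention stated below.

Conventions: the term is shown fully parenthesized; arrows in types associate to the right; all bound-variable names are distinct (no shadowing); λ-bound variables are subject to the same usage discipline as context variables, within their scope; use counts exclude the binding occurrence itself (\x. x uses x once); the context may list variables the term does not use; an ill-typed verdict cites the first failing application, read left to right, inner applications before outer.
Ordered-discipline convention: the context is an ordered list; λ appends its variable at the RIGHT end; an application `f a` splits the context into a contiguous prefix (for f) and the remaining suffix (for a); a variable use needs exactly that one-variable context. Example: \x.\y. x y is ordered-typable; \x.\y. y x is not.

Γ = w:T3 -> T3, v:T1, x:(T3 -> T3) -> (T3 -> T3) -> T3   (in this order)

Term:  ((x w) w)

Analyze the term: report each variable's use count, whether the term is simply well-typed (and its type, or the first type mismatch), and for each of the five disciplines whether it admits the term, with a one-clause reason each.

usage: w ×2, v ×0, x ×1
left-to-right use order: x, w, w
typing: the term checks, with type T3
ordered: ✗, uses contraction: w ×2; v left unused
linear: ✗, uses contraction: w ×2; v left unused
affine: ✗, uses contraction: w ×2
relevant: ✗, v left unused
unrestricted: ✓, well-typed at T3; no restrictions here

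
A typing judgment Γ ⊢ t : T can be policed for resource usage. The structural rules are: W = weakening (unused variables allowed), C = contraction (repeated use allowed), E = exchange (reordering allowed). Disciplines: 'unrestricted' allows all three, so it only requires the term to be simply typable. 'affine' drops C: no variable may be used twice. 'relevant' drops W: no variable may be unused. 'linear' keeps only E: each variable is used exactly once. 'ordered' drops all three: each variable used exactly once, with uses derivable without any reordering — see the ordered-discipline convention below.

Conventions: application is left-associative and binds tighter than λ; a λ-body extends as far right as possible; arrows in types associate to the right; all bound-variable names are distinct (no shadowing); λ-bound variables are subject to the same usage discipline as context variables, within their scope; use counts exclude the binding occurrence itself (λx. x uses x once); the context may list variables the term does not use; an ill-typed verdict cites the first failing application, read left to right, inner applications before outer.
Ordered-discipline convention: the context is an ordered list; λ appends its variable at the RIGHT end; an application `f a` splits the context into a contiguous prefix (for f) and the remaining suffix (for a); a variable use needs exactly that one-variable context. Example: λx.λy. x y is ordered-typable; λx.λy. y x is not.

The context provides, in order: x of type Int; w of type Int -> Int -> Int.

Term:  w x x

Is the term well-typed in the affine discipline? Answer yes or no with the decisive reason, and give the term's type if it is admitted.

no — uses contraction: x ×2
variable uses: x ×2; w ×1
order of uses: w, x, x
typing: ✓ — Int
summary: ordered ✗; linear ✗; affine ✗; relevant ✓; unrestricted ✓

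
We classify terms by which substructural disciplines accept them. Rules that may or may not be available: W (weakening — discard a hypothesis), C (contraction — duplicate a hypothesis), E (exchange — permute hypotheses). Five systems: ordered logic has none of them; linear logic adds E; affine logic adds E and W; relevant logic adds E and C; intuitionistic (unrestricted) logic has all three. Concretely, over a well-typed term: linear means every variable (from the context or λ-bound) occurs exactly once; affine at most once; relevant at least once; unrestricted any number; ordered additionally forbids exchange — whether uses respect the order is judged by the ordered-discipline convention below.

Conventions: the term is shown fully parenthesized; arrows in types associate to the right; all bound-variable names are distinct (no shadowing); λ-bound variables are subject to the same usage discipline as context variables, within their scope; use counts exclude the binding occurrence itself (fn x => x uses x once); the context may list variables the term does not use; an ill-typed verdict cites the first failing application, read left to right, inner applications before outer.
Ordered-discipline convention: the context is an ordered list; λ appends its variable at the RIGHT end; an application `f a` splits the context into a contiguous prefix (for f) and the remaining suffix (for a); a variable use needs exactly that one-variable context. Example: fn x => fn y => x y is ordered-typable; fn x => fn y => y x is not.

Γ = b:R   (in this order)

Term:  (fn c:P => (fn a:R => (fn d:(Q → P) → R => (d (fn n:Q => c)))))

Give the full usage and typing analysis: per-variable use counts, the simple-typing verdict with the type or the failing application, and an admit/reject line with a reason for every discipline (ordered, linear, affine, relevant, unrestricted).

variable uses: b=0, c [bound]=1, a [bound]=0, d [bound]=1, n [bound]=0
uses in reading order: d, c
typing: ✓ — P → R → ((Q → P) → R) → R
ordered ✗ (needs weakening: b, a, n unused)
linear ✗ (needs weakening: b, a, n unused)
affine ✓ (no duplicate uses among b, c, a, d, n)
relevant ✗ (needs weakening: b, a, n unused)
unrestricted ✓ (well-typed at P → R → ((Q → P) → R) → R; no restrictions here)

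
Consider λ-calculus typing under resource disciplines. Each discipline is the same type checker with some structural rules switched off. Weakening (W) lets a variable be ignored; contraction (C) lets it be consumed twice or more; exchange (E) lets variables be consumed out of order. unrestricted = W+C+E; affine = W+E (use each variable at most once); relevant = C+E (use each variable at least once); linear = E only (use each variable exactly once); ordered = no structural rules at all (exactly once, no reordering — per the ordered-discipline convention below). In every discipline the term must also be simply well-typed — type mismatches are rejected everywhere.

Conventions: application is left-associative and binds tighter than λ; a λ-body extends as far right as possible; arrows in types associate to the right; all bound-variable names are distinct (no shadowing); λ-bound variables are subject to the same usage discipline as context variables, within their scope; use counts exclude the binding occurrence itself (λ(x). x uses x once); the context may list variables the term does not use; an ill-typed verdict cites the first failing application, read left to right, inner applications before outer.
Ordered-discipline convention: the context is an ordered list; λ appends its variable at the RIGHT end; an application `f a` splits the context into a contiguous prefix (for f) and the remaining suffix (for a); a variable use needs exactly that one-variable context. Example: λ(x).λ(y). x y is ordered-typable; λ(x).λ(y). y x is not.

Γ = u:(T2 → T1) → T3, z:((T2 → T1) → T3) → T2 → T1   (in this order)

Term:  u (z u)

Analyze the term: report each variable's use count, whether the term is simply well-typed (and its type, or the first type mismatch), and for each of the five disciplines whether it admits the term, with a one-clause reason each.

variable uses: u=2, z=1
uses in reading order: u, z, u
typing: well-typed at T3
ordered ✗ (u ×2 used more than once (contraction))
linear ✗ (u ×2 used more than once (contraction))
affine ✗ (u ×2 used more than once (contraction))
relevant ✓ (none of u, z goes unused)
unrestricted ✓ (type-checks (T3) and nothing is barred)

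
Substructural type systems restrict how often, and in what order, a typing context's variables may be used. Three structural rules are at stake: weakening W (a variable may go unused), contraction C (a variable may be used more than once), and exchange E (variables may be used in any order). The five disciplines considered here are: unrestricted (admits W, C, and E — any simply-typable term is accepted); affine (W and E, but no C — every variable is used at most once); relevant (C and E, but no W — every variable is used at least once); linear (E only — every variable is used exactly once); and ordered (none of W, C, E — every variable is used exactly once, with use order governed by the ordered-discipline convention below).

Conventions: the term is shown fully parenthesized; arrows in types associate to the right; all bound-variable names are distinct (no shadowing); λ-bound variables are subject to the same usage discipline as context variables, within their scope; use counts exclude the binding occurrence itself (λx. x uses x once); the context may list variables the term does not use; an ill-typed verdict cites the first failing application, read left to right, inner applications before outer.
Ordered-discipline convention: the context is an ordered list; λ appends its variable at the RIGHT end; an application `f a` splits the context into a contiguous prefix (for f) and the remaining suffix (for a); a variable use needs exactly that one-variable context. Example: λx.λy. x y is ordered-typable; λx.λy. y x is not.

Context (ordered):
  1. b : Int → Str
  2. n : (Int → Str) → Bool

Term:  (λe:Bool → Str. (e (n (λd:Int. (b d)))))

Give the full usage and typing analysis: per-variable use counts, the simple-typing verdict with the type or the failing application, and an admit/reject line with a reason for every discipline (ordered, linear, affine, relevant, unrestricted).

usage: b=1, n=1, e (λ-bound)=1, d (λ-bound)=1
left-to-right use order: e, n, b, d
typing: ✓ — (Bool → Str) → Str
ordered: ✗, needs exchange: uses follow e, n, b, d
linear: ✓, single use per variable (b, n, e, d)
affine: ✓, at most one use each (b, n, e, d)
relevant: ✓, b, n, e, d: all used, weakening unneeded
unrestricted: ✓, type-checks ((Bool → Str) → Str) and nothing is barred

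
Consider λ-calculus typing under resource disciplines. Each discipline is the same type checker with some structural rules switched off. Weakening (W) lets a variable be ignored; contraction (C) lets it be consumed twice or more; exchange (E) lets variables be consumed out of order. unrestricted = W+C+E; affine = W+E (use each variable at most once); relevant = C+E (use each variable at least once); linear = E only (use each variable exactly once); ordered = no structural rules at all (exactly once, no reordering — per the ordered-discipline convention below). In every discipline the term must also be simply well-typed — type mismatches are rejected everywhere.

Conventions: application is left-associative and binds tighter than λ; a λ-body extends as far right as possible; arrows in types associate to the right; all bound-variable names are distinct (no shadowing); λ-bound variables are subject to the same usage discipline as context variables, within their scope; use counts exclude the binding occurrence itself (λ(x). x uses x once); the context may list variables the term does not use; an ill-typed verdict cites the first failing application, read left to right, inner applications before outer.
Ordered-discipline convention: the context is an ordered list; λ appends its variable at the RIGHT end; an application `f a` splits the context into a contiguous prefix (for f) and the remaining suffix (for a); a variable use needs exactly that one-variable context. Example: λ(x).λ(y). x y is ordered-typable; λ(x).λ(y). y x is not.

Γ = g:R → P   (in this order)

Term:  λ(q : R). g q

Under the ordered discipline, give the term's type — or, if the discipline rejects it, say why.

term : R → P
usage: g: 1; q (bound): 1
left-to-right use order: g, q
typing: ✓ — R → P
summary: ordered ✓, linear ✓, affine ✓, relevant ✓, unrestricted ✓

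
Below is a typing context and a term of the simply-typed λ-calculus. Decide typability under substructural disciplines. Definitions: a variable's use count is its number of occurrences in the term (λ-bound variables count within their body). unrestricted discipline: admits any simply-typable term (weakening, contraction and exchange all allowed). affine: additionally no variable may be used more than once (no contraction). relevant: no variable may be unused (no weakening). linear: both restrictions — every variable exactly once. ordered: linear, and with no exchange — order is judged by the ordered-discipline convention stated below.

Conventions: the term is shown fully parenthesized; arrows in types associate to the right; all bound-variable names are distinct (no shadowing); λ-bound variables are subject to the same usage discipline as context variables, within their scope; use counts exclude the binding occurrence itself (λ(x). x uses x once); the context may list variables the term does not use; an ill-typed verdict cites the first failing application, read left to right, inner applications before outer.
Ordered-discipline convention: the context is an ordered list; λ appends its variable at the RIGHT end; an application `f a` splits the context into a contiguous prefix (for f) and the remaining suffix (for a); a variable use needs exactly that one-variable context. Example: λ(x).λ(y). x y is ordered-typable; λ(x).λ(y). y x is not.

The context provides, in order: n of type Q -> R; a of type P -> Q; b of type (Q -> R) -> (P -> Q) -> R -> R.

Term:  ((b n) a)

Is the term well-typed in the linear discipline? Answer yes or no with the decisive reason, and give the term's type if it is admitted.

yes — single use per variable (n, a, b); term : R -> R
use counts: n: 1×, a: 1×, b: 1×
uses in reading order: b, n, a
typing: the term checks, with type R -> R
per-discipline verdicts: ordered ✗ | linear ✓ | affine ✓ | relevant ✓ | unrestricted ✓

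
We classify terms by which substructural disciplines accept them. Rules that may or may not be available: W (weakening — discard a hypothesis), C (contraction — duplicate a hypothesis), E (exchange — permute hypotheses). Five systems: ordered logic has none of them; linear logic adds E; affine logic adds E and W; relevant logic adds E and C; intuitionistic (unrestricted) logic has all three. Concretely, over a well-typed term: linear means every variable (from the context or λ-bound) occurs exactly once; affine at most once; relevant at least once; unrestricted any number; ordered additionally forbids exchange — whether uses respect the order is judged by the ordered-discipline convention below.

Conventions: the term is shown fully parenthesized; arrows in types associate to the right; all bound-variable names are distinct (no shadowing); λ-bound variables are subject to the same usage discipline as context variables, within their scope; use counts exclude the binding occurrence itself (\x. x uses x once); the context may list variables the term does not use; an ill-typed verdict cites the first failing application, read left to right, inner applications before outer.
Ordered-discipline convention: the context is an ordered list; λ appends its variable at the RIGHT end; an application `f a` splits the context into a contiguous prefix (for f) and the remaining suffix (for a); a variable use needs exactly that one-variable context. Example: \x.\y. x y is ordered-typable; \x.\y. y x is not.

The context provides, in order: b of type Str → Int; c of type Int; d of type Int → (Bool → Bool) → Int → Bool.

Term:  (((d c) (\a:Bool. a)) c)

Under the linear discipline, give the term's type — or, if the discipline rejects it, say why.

not well-typed under linear — uses contraction: c ×2; unused: b — weakening required
counts: b=0, c=2, d=1, a (bound)=1
use order (left to right): d, c, a, c
typing: ✓ — Bool
per-discipline verdicts: ordered ✗, linear ✗, affine ✗, relevant ✗, unrestricted ✓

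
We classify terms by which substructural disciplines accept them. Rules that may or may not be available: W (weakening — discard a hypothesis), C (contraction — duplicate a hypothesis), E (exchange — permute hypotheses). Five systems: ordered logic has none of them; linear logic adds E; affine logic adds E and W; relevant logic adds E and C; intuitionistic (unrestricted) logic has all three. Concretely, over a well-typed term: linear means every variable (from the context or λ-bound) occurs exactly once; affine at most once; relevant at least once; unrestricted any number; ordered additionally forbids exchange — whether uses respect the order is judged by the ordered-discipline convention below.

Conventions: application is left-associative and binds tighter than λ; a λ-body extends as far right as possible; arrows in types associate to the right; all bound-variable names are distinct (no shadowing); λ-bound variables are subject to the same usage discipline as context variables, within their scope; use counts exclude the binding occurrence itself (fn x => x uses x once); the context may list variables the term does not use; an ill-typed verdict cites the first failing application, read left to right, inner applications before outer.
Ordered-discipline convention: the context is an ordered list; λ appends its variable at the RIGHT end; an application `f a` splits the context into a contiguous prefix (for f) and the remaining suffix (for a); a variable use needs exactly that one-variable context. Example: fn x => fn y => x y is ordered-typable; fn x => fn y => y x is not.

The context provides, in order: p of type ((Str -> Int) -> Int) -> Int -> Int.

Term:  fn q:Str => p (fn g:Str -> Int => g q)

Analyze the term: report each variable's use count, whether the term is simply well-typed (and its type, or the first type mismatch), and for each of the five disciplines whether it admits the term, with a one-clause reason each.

variable uses: p ×1; q [bound] ×1; g [bound] ×1
left-to-right use order: p, g, q
typing: well-typed — term : Str -> Int -> Int
ordered: ✗ — needs exchange: uses follow p, g, q
linear: ✓ — each of p, q, g used exactly once
affine: ✓ — no duplicate uses among p, q, g
relevant: ✓ — p, q, g: all used, weakening unneeded
unrestricted: ✓ — type-checks (Str -> Int -> Int) and nothing is barred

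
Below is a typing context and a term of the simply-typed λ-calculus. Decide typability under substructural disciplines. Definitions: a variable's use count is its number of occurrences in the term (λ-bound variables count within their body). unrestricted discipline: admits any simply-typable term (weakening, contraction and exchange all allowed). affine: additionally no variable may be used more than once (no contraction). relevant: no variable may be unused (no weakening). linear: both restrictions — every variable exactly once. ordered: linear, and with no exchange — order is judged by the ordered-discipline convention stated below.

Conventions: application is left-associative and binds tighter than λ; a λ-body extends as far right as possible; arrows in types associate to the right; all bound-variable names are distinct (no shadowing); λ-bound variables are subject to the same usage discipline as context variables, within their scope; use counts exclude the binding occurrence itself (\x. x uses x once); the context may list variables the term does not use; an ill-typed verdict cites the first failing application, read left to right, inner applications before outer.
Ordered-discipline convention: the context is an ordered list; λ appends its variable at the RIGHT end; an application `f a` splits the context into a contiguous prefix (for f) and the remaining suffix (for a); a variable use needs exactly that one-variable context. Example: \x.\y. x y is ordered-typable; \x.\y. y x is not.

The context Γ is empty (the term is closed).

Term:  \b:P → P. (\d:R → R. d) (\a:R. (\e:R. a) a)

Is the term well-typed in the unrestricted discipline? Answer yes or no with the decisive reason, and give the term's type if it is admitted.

yes — well-typed at (P → P) → R → R; no restrictions here; term : (P → P) → R → R
variable uses: b (bound): 0, d (bound): 1, a (bound): 2, e (bound): 0
uses in reading order: d, a, a
typing: well-typed — term : (P → P) → R → R
across the five disciplines: ordered ✗ · linear ✗ · affine ✗ · relevant ✗ · unrestricted ✓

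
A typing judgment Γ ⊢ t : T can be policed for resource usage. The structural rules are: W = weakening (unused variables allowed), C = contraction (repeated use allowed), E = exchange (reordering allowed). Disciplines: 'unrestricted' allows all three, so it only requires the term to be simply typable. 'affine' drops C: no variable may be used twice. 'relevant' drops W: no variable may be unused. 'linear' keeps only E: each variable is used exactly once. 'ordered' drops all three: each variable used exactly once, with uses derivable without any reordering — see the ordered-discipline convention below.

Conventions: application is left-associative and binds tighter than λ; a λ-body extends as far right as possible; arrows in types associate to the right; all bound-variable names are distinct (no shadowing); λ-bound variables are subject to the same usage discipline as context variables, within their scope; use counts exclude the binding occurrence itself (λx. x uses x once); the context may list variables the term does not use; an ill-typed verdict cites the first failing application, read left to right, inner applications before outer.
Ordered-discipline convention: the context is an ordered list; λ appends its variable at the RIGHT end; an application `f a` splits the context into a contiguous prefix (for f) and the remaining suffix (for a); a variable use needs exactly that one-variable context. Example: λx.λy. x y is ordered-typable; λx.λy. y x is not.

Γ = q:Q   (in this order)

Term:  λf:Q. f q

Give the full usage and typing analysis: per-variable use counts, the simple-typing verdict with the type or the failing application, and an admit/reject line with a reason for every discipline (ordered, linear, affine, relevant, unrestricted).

use counts: q: 1×; f (bound): 1×
uses in reading order: f, q
typing: ill-typed: can't apply a value of type Q
ordered: ✗, not simply typable
linear: ✗, fails simple typing
affine: ✗, a type mismatch blocks all five
relevant: ✗, the type mismatch rejects it
unrestricted: ✗, not simply typable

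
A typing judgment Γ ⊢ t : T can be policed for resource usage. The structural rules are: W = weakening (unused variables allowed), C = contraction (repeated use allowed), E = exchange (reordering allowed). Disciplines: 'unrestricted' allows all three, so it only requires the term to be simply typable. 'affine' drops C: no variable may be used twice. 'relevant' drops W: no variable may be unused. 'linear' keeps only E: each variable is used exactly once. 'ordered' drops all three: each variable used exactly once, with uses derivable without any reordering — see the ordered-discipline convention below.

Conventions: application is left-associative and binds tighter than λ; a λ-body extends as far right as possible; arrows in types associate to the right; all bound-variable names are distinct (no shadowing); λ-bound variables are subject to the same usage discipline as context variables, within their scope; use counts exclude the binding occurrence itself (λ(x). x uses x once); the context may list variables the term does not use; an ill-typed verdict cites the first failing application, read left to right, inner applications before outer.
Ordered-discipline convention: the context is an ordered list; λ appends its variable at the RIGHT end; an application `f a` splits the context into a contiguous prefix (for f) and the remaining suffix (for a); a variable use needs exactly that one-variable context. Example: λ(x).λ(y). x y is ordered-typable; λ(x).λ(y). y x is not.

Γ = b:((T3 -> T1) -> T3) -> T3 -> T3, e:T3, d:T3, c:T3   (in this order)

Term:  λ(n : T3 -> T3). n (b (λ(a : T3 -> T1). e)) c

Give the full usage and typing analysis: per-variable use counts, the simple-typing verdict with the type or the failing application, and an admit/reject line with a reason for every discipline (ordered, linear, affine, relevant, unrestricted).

use counts: b: 1×; e: 1×; d: 0×; c: 1×; n (λ-bound): 1×; a (λ-bound): 0×
uses in reading order: n, b, e, c
typing: ill-typed: a function awaiting T3 gets T3 -> T3
ordered: ✗, a type mismatch blocks all five
linear: ✗, the type mismatch rejects it
affine: ✗, not simply typable
relevant: ✗, fails simple typing
unrestricted: ✗, a type mismatch blocks all five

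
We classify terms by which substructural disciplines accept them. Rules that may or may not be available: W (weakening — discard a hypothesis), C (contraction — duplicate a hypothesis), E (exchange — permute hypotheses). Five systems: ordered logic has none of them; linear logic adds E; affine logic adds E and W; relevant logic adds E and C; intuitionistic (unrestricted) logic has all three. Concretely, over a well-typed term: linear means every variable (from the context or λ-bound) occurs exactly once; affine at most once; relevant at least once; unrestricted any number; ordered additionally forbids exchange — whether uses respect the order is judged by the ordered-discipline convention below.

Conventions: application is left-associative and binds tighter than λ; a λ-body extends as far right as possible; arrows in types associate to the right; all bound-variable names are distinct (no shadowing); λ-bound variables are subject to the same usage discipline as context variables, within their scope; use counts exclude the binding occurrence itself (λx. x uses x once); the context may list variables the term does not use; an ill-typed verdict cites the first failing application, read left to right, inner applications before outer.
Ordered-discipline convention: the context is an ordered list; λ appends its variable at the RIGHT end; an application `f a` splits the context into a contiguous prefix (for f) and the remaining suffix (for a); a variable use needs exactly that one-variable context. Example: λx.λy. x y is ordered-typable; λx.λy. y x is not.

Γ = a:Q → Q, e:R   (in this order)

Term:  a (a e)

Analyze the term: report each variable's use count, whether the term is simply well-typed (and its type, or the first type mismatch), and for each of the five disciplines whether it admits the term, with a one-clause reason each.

variable uses: a=2, e=1
use order (left to right): a, a, e
typing: ill-typed: an argument R mismatches the expected Q
ordered ✗ (not simply typable)
linear ✗ (fails simple typing)
affine ✗ (a type mismatch blocks all five)
relevant ✗ (the type mismatch rejects it)
unrestricted ✗ (not simply typable)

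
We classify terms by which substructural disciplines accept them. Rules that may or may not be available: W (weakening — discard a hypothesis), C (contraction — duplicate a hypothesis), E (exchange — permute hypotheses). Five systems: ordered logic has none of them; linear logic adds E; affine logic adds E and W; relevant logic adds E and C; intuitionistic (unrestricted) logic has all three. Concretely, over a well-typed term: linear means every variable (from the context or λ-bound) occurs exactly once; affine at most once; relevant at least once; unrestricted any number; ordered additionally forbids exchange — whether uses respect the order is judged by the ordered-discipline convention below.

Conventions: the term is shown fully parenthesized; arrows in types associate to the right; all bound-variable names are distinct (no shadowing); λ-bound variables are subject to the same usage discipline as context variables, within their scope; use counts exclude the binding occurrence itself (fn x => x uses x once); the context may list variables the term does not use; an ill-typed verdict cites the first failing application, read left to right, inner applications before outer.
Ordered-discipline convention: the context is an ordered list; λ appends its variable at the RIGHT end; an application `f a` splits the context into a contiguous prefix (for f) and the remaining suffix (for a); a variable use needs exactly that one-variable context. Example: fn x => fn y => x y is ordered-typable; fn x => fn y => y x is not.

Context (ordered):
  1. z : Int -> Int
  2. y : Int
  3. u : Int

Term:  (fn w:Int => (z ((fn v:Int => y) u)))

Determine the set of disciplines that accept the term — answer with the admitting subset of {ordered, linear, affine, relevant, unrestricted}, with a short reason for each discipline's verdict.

admitted by: affine, unrestricted
use counts: z: 1; y: 1; u: 1; w [bound]: 0; v [bound]: 0
use order (left to right): z, y, u
typing: the term checks, with type Int -> Int
ordered ✗ (w, v left unused)
linear ✗ (w, v left unused)
affine ✓ (at most one use each (z, y, u, w, v))
relevant ✗ (w, v left unused)
unrestricted ✓ (well-typed at Int -> Int; no restrictions here)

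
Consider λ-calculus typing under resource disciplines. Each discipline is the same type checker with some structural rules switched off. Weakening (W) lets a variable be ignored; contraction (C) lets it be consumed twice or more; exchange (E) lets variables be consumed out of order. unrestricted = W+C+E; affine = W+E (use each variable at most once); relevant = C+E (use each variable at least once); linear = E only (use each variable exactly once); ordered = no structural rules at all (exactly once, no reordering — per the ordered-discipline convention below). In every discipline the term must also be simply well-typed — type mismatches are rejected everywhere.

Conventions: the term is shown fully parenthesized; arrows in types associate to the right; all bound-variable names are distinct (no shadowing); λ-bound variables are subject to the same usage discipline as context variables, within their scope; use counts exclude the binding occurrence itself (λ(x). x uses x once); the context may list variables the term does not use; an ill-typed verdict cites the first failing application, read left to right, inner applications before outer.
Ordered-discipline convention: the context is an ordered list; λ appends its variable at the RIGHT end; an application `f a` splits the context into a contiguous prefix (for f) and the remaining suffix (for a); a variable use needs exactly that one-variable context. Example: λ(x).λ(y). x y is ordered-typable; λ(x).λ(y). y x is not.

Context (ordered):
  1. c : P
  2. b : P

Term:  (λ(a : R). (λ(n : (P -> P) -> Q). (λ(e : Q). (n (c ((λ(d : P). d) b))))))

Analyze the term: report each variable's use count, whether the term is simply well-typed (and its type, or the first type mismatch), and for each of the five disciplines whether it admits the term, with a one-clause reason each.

counts: c: 1×; b: 1×; a (λ-bound): 0×; n (λ-bound): 1×; e (λ-bound): 0×; d (λ-bound): 1×
left-to-right use order: n, c, d, b
typing: ill-typed: non-arrow in function slot: P
ordered: ✗, not simply typable
linear: ✗, fails simple typing
affine: ✗, a type mismatch blocks all five
relevant: ✗, the type mismatch rejects it
unrestricted: ✗, not simply typable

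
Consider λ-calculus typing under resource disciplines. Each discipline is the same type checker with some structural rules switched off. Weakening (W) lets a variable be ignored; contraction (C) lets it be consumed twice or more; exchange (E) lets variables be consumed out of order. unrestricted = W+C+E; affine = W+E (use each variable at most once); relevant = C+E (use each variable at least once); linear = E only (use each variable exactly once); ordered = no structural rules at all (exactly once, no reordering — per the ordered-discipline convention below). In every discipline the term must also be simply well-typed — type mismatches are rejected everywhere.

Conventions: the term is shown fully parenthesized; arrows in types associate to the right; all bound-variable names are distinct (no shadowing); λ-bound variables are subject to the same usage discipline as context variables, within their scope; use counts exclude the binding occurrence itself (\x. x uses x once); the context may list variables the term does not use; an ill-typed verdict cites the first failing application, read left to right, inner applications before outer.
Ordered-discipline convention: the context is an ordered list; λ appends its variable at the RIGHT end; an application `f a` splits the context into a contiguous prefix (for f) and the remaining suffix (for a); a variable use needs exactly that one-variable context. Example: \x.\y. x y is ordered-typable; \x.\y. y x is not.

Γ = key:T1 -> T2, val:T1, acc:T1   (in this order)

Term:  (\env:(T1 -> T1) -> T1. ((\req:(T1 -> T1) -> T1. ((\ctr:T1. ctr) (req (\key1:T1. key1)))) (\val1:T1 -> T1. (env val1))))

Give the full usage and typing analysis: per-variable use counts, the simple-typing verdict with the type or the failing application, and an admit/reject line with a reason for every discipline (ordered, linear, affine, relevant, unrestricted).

counts: key: 0×; val: 0×; acc: 0×; env (λ-bound): 1×; req (λ-bound): 1×; ctr (λ-bound): 1×; key1 (λ-bound): 1×; val1 (λ-bound): 1×
order of uses: ctr, req, key1, env, val1
typing: well-typed — term : ((T1 -> T1) -> T1) -> T1
ordered: ✗ — unused: key, val, acc — weakening required
linear: ✗ — unused: key, val, acc — weakening required
affine: ✓ — key, val, acc, env, req, ctr, key1, val1: no repeats, contraction unneeded
relevant: ✗ — unused: key, val, acc — weakening required
unrestricted: ✓ — typability at ((T1 -> T1) -> T1) -> T1 is all that's needed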